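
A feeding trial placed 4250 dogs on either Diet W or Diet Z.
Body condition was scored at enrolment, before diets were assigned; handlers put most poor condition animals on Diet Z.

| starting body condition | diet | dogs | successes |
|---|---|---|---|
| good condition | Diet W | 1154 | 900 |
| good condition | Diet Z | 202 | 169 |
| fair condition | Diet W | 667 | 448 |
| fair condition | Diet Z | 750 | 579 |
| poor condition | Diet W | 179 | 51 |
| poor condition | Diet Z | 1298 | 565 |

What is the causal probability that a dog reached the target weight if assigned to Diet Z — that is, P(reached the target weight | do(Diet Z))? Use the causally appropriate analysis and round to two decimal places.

Within every starting body condition level Diet Z has the higher rate, yet pooled Diet W does — Simpson's reversal.
Starting body condition differs across diets for reasons unrelated to any effect of the diet itself, and it separately predicts the outcome — a classic confounder. We must compare within starting body condition levels.
Standardising Diet Z to the population starting body condition mix: 0.319·169/202 + 0.333·579/750 + 0.348·565/1298 = 0.676.

0.68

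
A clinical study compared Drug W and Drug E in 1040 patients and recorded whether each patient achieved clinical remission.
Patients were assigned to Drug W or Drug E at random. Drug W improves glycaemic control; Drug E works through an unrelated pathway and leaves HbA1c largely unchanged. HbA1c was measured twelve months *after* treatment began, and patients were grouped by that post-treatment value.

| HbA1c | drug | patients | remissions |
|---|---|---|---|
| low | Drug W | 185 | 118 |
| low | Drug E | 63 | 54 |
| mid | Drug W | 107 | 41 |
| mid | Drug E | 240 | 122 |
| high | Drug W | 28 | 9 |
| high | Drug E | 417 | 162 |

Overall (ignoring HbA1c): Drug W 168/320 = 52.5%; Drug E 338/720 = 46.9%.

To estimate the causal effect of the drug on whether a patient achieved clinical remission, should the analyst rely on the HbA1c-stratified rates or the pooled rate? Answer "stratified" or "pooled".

The HbA1c-specific comparison favours Drug E throughout, but the pooled figures favour Drug W. The question is whether to condition on HbA1c.
Because the drug influences HbA1c, HbA1c is a post-treatment mediator, not a confounder. Stratifying on it would bias the estimate; the causal effect is the crude pooled difference.
Pooled: Drug W 52.5% vs Drug E 46.9%; Drug W is higher overall.

pooled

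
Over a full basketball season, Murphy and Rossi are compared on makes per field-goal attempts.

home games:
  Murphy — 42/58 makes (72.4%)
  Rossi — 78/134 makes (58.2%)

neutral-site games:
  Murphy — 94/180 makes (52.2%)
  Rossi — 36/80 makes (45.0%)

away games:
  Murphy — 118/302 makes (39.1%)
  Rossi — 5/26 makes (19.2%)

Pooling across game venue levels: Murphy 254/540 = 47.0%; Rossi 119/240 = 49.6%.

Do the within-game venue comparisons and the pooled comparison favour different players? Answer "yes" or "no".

Within each game venue level (home games 72.4% vs 58.2%; neutral-site games 52.2% vs 45.0%; away games 39.1% vs 19.2%), Murphy has the higher rate every time. Pooled: 47.0% vs 49.6% — Rossi has the higher rate overall. The two comparisons disagree.

yes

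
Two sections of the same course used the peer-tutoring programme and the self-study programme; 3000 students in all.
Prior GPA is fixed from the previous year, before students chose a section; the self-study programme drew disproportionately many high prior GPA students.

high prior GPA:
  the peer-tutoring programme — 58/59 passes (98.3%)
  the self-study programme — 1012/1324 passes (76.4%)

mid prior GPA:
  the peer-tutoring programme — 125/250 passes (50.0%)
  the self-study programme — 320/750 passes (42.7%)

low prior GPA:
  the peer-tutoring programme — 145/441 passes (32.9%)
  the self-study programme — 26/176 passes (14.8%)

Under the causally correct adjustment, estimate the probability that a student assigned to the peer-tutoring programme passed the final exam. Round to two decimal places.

0.69

The stratified and pooled comparisons disagree (the peer-tutoring programme wins within each prior GPA band; the self-study programme wins overall), so the answer turns on the causal role of prior GPA band.
Prior GPA band differs across teaching methods for reasons unrelated to any effect of the teaching method itself, and it separately predicts the outcome — a classic confounder. We must compare within prior GPA band levels.
Standardising the peer-tutoring programme to the population prior GPA band mix: 0.461·58/59 + 0.333·125/250 + 0.206·145/441 = 0.687.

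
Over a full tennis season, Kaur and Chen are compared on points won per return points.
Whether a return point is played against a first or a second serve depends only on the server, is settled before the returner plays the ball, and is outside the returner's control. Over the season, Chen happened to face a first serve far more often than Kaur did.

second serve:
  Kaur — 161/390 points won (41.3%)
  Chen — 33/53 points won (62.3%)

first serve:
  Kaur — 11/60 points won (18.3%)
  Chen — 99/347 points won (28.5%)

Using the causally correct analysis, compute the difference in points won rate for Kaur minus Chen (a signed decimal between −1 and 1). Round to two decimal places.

-0.16

Here serve type is a common cause — it drives both which player a case falls under and the outcome. The crude comparison mixes populations; the stratum-specific rates are the causally relevant ones.
Adjusting over the population distribution of serve type: 0.521·(0.413−0.623) + 0.479·(0.183−0.285) = -0.158.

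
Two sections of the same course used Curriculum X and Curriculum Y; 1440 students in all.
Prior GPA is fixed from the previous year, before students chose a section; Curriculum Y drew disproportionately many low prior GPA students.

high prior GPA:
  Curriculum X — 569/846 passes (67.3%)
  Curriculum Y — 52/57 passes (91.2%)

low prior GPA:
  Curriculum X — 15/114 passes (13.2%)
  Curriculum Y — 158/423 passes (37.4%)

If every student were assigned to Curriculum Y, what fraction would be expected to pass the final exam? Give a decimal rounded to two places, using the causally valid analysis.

The stratified and pooled comparisons disagree (Curriculum Y wins within each prior GPA band; Curriculum X wins overall), so the answer turns on the causal role of prior GPA band.
Nothing the teaching method does changes prior GPA band; the imbalance is an allocation artefact. With prior GPA band also predicting the outcome, the pooled figure is confounded, and the within-stratum comparison is the causal one.
Standardising Curriculum Y to the population prior GPA band mix: 0.627·52/57 + 0.373·158/423 = 0.711.

0.71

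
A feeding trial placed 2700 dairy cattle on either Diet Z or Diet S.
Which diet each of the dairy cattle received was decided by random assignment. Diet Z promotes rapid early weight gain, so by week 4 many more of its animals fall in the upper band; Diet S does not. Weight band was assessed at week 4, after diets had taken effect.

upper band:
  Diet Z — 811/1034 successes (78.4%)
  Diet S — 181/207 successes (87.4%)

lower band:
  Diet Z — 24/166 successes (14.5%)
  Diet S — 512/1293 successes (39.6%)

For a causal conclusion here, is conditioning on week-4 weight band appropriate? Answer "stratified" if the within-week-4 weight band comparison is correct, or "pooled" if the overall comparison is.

pooled

Diet S is higher inside every week-4 weight band stratum but Diet Z is higher in aggregate. Whether to stratify depends on how week-4 weight band relates to the diet.
The distribution of week-4 weight band is itself part of what the diet does — it is an intermediate outcome. Holding it fixed would remove that part of the effect; the total effect is the pooled difference.
Pooled: Diet Z 69.6% vs Diet S 46.2%; Diet Z is higher overall.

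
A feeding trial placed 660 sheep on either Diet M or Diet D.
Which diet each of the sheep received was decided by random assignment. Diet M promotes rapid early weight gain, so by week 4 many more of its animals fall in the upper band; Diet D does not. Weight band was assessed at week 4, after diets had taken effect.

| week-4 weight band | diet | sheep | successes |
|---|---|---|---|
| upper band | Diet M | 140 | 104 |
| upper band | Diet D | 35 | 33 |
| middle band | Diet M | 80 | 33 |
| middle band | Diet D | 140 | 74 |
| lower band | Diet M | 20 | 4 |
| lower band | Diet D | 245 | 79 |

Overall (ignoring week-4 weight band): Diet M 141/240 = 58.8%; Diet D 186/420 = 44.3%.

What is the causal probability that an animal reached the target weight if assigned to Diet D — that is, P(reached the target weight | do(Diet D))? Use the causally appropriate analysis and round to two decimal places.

0.44

Week-4 weight band here is a post-treatment variable shaped by the diet; conditioning on it would introduce bias rather than remove it. The overall comparison is the causal one.
So P(outcome | do(Diet D)) is just the pooled rate for Diet D: 186/420 = 0.443.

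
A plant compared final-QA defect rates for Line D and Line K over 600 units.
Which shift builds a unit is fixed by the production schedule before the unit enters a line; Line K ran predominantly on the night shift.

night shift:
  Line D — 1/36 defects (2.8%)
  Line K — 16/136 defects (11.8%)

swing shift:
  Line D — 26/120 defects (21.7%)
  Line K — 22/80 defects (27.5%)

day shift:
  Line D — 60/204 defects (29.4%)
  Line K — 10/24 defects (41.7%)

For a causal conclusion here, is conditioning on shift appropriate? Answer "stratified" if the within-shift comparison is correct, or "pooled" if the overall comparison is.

The shift-specific comparison favours Line D throughout, but the pooled figures favour Line K. The question is whether to condition on shift.
Shift differs across lines for reasons unrelated to any effect of the line itself, and it separately predicts the outcome — a classic confounder. We must compare within shift levels.
Within each level — night shift: 2.8% vs 11.8%; swing shift: 21.7% vs 27.5%; day shift: 29.4% vs 41.7% — Line D is lower every time.

stratified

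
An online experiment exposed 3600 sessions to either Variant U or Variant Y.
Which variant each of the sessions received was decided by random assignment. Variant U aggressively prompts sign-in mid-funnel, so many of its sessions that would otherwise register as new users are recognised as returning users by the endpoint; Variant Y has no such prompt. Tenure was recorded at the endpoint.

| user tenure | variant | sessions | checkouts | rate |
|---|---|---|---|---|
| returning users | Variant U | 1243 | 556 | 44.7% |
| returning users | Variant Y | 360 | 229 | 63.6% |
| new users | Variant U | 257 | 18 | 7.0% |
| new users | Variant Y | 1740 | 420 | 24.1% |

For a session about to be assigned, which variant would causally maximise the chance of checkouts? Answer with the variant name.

Variant U

The stratified and pooled comparisons disagree (Variant Y wins within each user tenure; Variant U wins overall), so the answer turns on the causal role of user tenure.
The distribution of user tenure is itself part of what the variant does — it is an intermediate outcome. Holding it fixed would remove that part of the effect; the total effect is the pooled difference.
Pooled: Variant U 38.3% vs Variant Y 30.9%; Variant U is higher overall.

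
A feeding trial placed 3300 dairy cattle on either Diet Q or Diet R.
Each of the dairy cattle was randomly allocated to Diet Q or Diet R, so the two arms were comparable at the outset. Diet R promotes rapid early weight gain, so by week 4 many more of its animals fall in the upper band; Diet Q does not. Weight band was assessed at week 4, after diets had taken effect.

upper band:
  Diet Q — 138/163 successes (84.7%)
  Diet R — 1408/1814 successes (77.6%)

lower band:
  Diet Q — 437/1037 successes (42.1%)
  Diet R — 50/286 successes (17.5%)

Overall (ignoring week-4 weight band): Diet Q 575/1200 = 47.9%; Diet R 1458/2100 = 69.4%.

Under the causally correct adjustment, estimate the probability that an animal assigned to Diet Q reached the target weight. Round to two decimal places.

0.48

Week-4 weight band here is a post-treatment variable shaped by the diet; conditioning on it would introduce bias rather than remove it. The overall comparison is the causal one.
So P(outcome | do(Diet Q)) is just the pooled rate for Diet Q: 575/1200 = 0.479.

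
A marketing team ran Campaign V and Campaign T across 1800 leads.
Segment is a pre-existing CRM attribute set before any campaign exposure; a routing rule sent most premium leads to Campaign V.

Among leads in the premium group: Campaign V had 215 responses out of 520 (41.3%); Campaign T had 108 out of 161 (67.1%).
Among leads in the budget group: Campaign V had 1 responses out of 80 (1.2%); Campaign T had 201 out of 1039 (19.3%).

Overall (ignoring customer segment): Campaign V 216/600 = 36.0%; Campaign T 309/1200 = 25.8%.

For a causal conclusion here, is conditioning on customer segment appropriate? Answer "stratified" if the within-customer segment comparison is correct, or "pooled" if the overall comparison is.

The customer segment-specific comparison favours Campaign T throughout, but the pooled figures favour Campaign V. The question is whether to condition on customer segment.
Customer segment satisfies the back-door criterion: it is not a descendant of the campaign, and it blocks the spurious path from campaign to outcome. Adjusting for it (i.e., using the within-customer segment rates) gives the causal effect.
Within each level — premium: 41.3% vs 67.1%; budget: 1.2% vs 19.3% — Campaign T is higher every time.

stratified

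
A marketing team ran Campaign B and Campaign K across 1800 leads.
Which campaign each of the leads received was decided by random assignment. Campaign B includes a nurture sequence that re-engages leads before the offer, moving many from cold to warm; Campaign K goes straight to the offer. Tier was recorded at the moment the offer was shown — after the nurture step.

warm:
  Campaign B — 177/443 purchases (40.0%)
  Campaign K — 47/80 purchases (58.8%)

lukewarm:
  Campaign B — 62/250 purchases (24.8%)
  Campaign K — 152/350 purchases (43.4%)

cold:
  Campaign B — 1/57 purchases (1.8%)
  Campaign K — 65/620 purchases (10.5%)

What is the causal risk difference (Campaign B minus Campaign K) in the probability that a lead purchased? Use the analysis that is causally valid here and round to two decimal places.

+0.07

Engagement tier here is a post-treatment variable shaped by the campaign; conditioning on it would introduce bias rather than remove it. The overall comparison is the causal one.
The causal difference is the pooled difference: 0.320 − 0.251 = +0.069.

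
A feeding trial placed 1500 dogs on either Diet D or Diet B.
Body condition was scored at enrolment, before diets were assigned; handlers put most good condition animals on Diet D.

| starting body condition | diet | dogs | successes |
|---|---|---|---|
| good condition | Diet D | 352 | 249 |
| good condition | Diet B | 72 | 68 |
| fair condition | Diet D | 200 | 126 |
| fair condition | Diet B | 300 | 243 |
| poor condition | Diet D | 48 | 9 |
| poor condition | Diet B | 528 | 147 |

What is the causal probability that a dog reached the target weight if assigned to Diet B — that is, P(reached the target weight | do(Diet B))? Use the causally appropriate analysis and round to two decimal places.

0.64

The starting body condition-specific comparison favours Diet B throughout, but the pooled figures favour Diet D. The question is whether to condition on starting body condition.
Nothing the diet does changes starting body condition; the imbalance is an allocation artefact. With starting body condition also predicting the outcome, the pooled figure is confounded, and the within-stratum comparison is the causal one.
Standardising Diet B to the population starting body condition mix: 0.283·68/72 + 0.333·243/300 + 0.384·147/528 = 0.644.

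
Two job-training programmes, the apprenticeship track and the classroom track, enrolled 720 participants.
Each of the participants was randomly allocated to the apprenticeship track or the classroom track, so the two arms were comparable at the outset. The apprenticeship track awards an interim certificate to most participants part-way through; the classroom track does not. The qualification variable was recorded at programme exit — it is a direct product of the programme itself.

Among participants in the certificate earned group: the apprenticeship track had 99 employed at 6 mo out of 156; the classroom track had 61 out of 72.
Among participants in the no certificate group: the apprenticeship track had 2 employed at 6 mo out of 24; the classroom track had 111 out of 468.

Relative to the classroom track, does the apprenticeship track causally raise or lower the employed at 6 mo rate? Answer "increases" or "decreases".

Stratifying would compare programmes among participants the programmes themselves sorted into qualification attained during the programme groups — a form of selection on an intermediate. The unconditioned pooled rates give the total causal effect.
Pooled: the apprenticeship track 56.1% vs the classroom track 31.9%; the apprenticeship track is higher overall.

increases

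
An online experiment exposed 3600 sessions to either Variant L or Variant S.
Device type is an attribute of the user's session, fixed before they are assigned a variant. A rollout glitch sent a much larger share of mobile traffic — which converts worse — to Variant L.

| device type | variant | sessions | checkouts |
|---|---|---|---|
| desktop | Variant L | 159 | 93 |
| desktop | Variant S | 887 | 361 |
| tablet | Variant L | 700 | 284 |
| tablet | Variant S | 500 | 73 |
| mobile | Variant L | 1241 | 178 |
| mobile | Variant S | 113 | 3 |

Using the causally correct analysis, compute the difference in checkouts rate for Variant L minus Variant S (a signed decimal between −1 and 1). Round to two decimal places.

+0.18

Within every device type level Variant L has the higher rate, yet pooled Variant S does — Simpson's reversal.
Since device type is a pre-existing factor (not a product of the variant) and it affects the outcome on its own, it is a confounder. The stratified rates, not the pooled rate, identify the causal effect.
Adjusting over the population distribution of device type: 0.291·(0.585−0.407) + 0.333·(0.406−0.146) + 0.376·(0.143−0.027) = +0.182.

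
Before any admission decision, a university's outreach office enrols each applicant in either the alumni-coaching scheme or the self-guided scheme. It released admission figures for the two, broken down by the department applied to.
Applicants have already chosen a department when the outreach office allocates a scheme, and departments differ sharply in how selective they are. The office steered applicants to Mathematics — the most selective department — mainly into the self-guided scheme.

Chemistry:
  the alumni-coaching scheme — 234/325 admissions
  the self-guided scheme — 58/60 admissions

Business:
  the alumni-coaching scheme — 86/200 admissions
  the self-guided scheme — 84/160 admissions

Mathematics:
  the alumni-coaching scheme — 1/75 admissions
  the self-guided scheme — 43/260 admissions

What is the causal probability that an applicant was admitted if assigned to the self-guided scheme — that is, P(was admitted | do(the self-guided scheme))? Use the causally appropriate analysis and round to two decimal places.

0.57

Department differs across outreach schemes for reasons unrelated to any effect of the outreach scheme itself, and it separately predicts the outcome — a classic confounder. We must compare within department levels.
Standardising the self-guided scheme to the population department mix: 0.356·58/60 + 0.333·84/160 + 0.310·43/260 = 0.571.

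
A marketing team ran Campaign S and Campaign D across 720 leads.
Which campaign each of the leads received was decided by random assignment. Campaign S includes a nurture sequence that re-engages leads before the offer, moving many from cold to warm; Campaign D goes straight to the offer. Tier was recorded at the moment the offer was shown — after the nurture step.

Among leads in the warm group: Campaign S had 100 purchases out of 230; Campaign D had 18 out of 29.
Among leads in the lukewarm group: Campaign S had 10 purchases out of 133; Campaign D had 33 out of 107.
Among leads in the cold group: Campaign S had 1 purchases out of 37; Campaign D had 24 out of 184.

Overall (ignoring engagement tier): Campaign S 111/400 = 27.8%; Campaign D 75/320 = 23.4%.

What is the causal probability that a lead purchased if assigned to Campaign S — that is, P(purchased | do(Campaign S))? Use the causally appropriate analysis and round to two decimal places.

0.28

Within every engagement tier level Campaign D has the higher rate, yet pooled Campaign S does — Simpson's reversal.
Engagement tier is downstream of the campaign. One should not condition on a consequence of treatment, so the overall rates are the right comparison.
So P(outcome | do(Campaign S)) is just the pooled rate for Campaign S: 111/400 = 0.278.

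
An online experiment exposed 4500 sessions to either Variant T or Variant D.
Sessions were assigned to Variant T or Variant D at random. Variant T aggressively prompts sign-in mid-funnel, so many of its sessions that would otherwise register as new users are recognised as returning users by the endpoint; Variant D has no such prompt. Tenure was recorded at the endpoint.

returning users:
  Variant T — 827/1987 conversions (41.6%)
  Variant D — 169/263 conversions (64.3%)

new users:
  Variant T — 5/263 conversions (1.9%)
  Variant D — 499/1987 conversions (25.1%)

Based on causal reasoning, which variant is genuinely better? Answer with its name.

The user tenure-specific comparison favours Variant D throughout, but the pooled figures favour Variant T. The question is whether to condition on user tenure.
The distribution of user tenure is itself part of what the variant does — it is an intermediate outcome. Holding it fixed would remove that part of the effect; the total effect is the pooled difference.
Pooled: Variant T 37.0% vs Variant D 29.7%; Variant T is higher overall.

Variant T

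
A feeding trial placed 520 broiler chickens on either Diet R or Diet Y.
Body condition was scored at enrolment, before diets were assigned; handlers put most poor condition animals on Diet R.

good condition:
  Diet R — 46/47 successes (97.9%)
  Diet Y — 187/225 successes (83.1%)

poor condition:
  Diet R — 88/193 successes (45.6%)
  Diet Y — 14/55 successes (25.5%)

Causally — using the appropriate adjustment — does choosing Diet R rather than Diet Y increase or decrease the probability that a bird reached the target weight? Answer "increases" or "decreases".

Starting body condition is set before the diet has any effect — it is not caused by the diet — and it independently drives the outcome. That makes it a confounder, so the causal comparison is within starting body condition levels.
Within each level — good condition: 97.9% vs 83.1%; poor condition: 45.6% vs 25.5% — Diet R is higher every time.

increases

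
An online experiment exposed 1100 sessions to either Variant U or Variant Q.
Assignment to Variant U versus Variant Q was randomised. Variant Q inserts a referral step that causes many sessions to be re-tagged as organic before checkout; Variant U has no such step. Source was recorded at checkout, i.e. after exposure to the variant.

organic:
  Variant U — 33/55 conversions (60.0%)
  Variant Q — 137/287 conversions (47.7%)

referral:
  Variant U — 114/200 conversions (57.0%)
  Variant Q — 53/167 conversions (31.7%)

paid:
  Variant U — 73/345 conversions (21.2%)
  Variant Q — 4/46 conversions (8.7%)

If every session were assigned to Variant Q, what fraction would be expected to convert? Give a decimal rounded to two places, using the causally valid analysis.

The stratified and pooled comparisons disagree (Variant U wins within each traffic source; Variant Q wins overall), so the answer turns on the causal role of traffic source.
Traffic source is downstream of the variant. One should not condition on a consequence of treatment, so the overall rates are the right comparison.
So P(outcome | do(Variant Q)) is just the pooled rate for Variant Q: 194/500 = 0.388.

0.39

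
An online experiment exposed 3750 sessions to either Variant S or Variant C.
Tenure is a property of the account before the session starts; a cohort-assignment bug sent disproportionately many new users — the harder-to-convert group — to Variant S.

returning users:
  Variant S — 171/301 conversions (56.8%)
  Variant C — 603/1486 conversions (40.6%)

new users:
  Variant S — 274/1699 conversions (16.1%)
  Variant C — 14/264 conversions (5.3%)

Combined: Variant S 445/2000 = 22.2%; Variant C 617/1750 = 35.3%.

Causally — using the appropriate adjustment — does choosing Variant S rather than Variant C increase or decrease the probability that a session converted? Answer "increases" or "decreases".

increases

Variant S is higher inside every user tenure stratum but Variant C is higher in aggregate. Whether to stratify depends on how user tenure relates to the variant.
The imbalance in user tenure arose from how sessions were allocated, not from anything the variant did; and user tenure independently affects the outcome. The pooled gap is confounded — condition on user tenure.
Within each level — returning users: 56.8% vs 40.6%; new users: 16.1% vs 5.3% — Variant S is higher every time.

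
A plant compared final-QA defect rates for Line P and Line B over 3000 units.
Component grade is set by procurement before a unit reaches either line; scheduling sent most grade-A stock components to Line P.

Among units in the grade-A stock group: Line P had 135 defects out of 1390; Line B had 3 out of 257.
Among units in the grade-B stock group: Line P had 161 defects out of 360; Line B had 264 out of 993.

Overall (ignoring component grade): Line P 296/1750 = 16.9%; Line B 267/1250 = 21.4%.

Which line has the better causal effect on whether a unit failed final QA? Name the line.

Within every component grade level Line B has the lower rate, yet pooled Line P does — Simpson's reversal.
Here component grade is a common cause — it drives both which line a case falls under and the outcome. The crude comparison mixes populations; the stratum-specific rates are the causally relevant ones.
Within each level — grade-A stock: 9.7% vs 1.2%; grade-B stock: 44.7% vs 26.6% — Line B is lower every time.

Line B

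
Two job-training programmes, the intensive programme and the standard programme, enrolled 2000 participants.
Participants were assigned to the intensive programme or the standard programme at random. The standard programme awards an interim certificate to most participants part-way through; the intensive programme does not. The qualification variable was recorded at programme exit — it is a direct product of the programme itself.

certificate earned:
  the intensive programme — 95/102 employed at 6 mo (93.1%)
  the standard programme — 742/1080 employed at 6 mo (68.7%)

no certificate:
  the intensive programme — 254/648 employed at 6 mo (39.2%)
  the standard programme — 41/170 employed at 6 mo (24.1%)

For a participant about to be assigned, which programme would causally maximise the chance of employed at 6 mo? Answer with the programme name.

the standard programme

Within every qualification attained during the programme level the intensive programme has the higher rate, yet pooled the standard programme does — Simpson's reversal.
Qualification attained during the programme is downstream of the programme. One should not condition on a consequence of treatment, so the overall rates are the right comparison.
Pooled: the intensive programme 46.5% vs the standard programme 62.6%; the standard programme is higher overall.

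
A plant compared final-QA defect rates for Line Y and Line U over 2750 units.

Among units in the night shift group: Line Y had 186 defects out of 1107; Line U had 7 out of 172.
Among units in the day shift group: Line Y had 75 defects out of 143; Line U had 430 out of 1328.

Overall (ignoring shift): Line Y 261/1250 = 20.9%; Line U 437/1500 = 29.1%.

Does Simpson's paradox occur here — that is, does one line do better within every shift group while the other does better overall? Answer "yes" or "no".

yes

Within each shift level (night shift 16.8% vs 4.1%; day shift 52.4% vs 32.4%), Line U has the lower rate every time. Pooled: 20.9% vs 29.1% — Line Y has the lower rate overall. The two comparisons disagree.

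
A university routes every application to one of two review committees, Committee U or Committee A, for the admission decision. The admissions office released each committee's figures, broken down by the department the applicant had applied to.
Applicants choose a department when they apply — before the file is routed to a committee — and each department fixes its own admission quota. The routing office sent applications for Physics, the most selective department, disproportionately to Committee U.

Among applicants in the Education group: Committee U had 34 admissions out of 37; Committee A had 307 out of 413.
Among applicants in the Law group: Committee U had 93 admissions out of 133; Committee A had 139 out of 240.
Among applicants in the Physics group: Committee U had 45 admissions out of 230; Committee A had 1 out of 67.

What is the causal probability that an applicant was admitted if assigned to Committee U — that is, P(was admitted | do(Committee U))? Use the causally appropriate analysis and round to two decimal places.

Department satisfies the back-door criterion: it is not a descendant of the review committee, and it blocks the spurious path from review committee to outcome. Adjusting for it (i.e., using the within-department rates) gives the causal effect.
Standardising Committee U to the population department mix: 0.402·34/37 + 0.333·93/133 + 0.265·45/230 = 0.654.

0.65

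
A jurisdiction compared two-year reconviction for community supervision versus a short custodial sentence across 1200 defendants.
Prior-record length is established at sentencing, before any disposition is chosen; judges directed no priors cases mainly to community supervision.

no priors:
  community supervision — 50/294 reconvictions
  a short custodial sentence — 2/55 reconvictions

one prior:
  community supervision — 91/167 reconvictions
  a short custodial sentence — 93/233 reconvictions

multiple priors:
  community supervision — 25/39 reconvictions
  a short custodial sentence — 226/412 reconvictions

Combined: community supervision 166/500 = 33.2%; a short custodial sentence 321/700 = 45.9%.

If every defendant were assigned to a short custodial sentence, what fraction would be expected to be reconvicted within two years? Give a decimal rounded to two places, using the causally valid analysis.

0.35

Within every prior-record length level a short custodial sentence has the lower rate, yet pooled community supervision does — Simpson's reversal.
Prior-record length is set before the disposition has any effect — it is not caused by the disposition — and it independently drives the outcome. That makes it a confounder, so the causal comparison is within prior-record length levels.
Standardising a short custodial sentence to the population prior-record length mix: 0.291·2/55 + 0.333·93/233 + 0.376·226/412 = 0.350.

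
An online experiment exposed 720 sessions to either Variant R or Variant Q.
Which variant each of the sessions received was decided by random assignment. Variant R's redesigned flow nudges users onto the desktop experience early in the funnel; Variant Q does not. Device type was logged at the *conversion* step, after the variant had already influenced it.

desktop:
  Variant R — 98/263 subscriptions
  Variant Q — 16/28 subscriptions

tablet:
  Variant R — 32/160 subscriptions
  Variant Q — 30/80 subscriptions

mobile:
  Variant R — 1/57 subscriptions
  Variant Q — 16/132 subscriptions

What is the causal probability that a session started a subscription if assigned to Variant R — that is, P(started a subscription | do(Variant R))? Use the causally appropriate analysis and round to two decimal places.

0.27

The stratified and pooled comparisons disagree (Variant Q wins within each device type; Variant R wins overall), so the answer turns on the causal role of device type.
Device type lies on the pathway variant → device type → outcome, so adjusting for it blocks the indirect effect. For the total causal effect of variant, use the unadjusted pooled rates.
So P(outcome | do(Variant R)) is just the pooled rate for Variant R: 131/480 = 0.273.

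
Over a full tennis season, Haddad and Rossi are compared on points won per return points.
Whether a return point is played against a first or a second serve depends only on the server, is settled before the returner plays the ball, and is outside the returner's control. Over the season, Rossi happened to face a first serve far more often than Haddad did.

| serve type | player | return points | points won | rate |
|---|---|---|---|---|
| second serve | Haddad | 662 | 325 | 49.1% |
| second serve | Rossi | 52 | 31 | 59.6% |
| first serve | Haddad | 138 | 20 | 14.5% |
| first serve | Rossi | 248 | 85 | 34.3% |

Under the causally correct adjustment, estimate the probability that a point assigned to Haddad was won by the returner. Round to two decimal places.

Serve type differs across players for reasons unrelated to any effect of the player itself, and it separately predicts the outcome — a classic confounder. We must compare within serve type levels.
Standardising Haddad to the population serve type mix: 0.649·325/662 + 0.351·20/138 = 0.370.

0.37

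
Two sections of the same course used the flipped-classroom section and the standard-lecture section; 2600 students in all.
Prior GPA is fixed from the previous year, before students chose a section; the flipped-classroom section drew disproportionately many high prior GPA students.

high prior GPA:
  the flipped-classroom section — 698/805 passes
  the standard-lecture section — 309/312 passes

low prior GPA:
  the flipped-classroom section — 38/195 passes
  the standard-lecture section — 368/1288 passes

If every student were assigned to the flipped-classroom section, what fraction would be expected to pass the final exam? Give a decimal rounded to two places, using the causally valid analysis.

The prior GPA band-specific comparison favours the standard-lecture section throughout, but the pooled figures favour the flipped-classroom section. The question is whether to condition on prior GPA band.
Prior GPA band satisfies the back-door criterion: it is not a descendant of the teaching method, and it blocks the spurious path from teaching method to outcome. Adjusting for it (i.e., using the within-prior GPA band rates) gives the causal effect.
Standardising the flipped-classroom section to the population prior GPA band mix: 0.430·698/805 + 0.570·38/195 = 0.484.

0.48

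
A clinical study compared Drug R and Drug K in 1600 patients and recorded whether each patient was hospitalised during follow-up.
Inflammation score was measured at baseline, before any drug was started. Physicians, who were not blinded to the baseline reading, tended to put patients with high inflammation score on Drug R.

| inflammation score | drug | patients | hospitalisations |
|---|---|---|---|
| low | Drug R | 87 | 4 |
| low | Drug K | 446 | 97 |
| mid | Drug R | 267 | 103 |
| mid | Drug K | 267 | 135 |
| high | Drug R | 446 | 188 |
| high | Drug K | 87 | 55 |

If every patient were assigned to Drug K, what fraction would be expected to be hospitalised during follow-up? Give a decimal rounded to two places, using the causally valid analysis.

0.45

Drug R is lower inside every inflammation score stratum but Drug K is lower in aggregate. Whether to stratify depends on how inflammation score relates to the drug.
Inflammation score differs across drugs for reasons unrelated to any effect of the drug itself, and it separately predicts the outcome — a classic confounder. We must compare within inflammation score levels.
Standardising Drug K to the population inflammation score mix: 0.333·97/446 + 0.334·135/267 + 0.333·55/87 = 0.452.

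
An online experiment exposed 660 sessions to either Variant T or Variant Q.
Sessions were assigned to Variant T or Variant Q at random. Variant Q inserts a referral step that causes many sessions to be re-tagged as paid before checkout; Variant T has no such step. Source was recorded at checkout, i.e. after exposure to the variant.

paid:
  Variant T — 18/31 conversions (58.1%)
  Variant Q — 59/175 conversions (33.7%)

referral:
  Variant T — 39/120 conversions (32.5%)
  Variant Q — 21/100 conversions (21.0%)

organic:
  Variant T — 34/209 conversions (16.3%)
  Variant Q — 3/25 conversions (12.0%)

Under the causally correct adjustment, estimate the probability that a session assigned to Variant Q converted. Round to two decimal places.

Traffic source here is a post-treatment variable shaped by the variant; conditioning on it would introduce bias rather than remove it. The overall comparison is the causal one.
So P(outcome | do(Variant Q)) is just the pooled rate for Variant Q: 83/300 = 0.277.

0.28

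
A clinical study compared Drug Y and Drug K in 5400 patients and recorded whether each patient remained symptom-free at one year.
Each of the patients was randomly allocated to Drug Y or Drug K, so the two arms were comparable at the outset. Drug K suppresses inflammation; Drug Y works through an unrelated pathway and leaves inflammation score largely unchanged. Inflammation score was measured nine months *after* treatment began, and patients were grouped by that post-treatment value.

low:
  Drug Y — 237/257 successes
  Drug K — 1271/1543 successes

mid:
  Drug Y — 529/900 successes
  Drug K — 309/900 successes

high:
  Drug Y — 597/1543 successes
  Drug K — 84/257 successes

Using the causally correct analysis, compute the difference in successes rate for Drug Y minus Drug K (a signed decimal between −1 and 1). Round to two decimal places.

Within every inflammation score level Drug Y has the higher rate, yet pooled Drug K does — Simpson's reversal.
The distribution of inflammation score is itself part of what the drug does — it is an intermediate outcome. Holding it fixed would remove that part of the effect; the total effect is the pooled difference.
The causal difference is the pooled difference: 0.505 − 0.616 = -0.111.

-0.11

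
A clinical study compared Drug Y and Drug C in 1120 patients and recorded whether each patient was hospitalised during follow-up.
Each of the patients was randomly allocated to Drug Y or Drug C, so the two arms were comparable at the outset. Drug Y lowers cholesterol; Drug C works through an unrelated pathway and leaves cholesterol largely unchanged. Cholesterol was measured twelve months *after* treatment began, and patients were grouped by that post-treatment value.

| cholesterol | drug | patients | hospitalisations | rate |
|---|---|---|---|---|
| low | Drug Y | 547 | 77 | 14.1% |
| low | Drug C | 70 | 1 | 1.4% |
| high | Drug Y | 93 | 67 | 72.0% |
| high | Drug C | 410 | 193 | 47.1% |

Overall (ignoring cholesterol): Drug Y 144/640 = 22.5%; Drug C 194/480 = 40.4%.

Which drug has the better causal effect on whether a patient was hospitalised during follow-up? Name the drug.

Within every cholesterol level Drug C has the lower rate, yet pooled Drug Y does — Simpson's reversal.
Cholesterol here is a post-treatment variable shaped by the drug; conditioning on it would introduce bias rather than remove it. The overall comparison is the causal one.
Pooled: Drug Y 22.5% vs Drug C 40.4%; Drug Y is lower overall.

Drug Y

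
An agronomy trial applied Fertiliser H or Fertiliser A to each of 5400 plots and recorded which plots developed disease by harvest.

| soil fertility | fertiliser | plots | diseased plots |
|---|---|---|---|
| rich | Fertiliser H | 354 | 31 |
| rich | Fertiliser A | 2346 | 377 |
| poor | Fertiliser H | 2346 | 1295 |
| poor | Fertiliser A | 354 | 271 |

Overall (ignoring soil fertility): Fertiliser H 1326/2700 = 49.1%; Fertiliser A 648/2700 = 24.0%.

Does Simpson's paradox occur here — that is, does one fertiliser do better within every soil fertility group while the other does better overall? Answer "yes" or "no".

yes

Within each soil fertility level (rich 8.8% vs 16.1%; poor 55.2% vs 76.6%), Fertiliser H has the lower rate every time. Pooled: 49.1% vs 24.0% — Fertiliser A has the lower rate overall. The two comparisons disagree.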